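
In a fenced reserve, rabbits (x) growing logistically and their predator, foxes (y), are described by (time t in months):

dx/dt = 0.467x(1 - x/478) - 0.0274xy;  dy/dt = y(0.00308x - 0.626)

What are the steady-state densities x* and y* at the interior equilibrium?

x* ≈ 203, y* ≈ 9.8

From dy/dt = 0 with y > 0: 0.00308x* = 0.626, so x* = 203.
Substitute into dx/dt = 0: 0.467(1 - 203/478) = 0.0274y*.
The bracket is 0.575, giving y* = 0.268/0.0274 = 9.8.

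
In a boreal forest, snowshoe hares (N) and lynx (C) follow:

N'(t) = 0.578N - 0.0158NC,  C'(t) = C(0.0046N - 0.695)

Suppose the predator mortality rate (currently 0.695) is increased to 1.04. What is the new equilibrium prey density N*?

At the interior fixed point, setting dC/dt = 0 with C > 0 fixes N* = (predator death rate)/(NC coefficient) — independent of the other coefficients.
With the change, N* = 1.04/0.0046 = 226; it rises from 151.

N* ≈ 226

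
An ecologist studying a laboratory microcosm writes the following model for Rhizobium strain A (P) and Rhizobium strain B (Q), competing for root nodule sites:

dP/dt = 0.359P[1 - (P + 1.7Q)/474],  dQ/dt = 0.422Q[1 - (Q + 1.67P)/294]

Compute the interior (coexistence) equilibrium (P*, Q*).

P* ≈ 14, Q* ≈ 271

Setting both brackets to zero gives the nullclines P + 1.7Q = 474 and 1.67P + Q = 294.
Substituting Q = 294 - 1.67P into the first: P(1 - 1.7·1.67) = 474 - 1.7·294.
So P* = -25.8/-1.84 = 14, and then Q* = 294 - 1.67·14 = 271.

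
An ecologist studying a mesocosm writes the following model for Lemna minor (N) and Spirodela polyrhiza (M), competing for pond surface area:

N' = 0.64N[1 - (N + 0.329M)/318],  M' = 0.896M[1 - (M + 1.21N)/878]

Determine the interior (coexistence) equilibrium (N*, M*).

Setting both brackets to zero gives the nullclines N + 0.329M = 318 and 1.21N + M = 878.
Substituting M = 878 - 1.21N into the first: N(1 - 0.329·1.21) = 318 - 0.329·878.
So N* = 29.1/0.602 = 48.4, and then M* = 878 - 1.21·48.4 = 819.

N* ≈ 48.4, M* ≈ 819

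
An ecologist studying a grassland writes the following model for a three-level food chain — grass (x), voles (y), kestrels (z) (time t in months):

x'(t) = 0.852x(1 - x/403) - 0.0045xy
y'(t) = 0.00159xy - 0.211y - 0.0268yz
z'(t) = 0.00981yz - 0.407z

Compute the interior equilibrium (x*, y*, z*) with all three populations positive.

From dz/dt = 0: 0.00981y* = 0.407, so y* = 41.5.
From dx/dt = 0: 0.852(1 - x*/403) = 0.0045·41.5, giving x* = 403·(1 - 0.219) = 315.
From dy/dt = 0: 0.00159·315 - 0.211 = 0.0268z*, so z* = 0.289/0.0268 = 10.8.

x* ≈ 315, y* ≈ 41.5, z* ≈ 10.8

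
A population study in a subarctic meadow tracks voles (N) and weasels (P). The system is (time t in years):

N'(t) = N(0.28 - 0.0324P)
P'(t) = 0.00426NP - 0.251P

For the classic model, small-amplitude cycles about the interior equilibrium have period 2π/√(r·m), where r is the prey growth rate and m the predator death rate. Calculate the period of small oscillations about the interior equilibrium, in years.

T ≈ 23.7 years

Here r = 0.28 and m = 0.251, so r·m = 0.0703.
ω = √0.0703 = 0.265 per year, hence T = 2π/ω ≈ 23.7 years.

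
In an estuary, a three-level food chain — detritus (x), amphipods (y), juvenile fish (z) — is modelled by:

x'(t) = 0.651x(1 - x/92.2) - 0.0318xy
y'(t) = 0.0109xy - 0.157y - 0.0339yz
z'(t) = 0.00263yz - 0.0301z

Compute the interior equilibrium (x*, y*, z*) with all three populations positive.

From dz/dt = 0: 0.00263y* = 0.0301, so y* = 11.4.
From dx/dt = 0: 0.651(1 - x*/92.2) = 0.0318·11.4, giving x* = 92.2·(1 - 0.559) = 40.7.
From dy/dt = 0: 0.0109·40.7 - 0.157 = 0.0339z*, so z* = 0.286/0.0339 = 8.44.

x* ≈ 40.7, y* ≈ 11.4, z* ≈ 8.44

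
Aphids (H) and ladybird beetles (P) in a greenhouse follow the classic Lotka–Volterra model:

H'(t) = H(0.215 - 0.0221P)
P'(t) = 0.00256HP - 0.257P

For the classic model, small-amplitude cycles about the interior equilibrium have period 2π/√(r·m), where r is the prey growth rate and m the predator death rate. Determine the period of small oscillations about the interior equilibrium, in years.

T ≈ 26.7 years

Here r = 0.215 and m = 0.257, so r·m = 0.0553.
ω = √0.0553 = 0.235 per year, hence T = 2π/ω ≈ 26.7 years.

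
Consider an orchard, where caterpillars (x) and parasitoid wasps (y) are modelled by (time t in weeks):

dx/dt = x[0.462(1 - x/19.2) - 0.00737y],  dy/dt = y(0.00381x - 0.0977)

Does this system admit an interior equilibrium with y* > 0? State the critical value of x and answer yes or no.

Threshold x = 25.6; K < 25.6, so no, the predator goes extinct.

The predator equation gives dy/dt > 0 only when x > 0.0977/0.00381 = 25.6.
Without the predator, x → K = 19.2. Since 19.2 < 25.6, the predator cannot invade.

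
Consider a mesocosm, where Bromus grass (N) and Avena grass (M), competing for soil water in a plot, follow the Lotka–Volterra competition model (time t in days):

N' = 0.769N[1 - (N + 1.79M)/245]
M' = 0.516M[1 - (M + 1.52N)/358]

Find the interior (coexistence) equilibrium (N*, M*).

Setting both brackets to zero gives the nullclines N + 1.79M = 245 and 1.52N + M = 358.
Substituting M = 358 - 1.52N into the first: N(1 - 1.79·1.52) = 245 - 1.79·358.
So N* = -396/-1.72 = 230, and then M* = 358 - 1.52·230 = 8.37.

N* ≈ 230, M* ≈ 8.37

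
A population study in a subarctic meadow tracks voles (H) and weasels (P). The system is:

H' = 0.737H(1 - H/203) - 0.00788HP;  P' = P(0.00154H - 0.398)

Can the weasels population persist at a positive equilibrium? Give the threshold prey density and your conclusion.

The predator equation gives dP/dt > 0 only when H > 0.398/0.00154 = 258.
Without the predator, H → K = 203. Since 203 < 258, the predator cannot invade.

Threshold H = 258; K < 258, so no, the predator goes extinct.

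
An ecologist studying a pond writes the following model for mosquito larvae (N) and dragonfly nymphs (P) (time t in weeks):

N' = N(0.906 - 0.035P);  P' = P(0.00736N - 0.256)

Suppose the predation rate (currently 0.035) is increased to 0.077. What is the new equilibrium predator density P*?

P* ≈ 11.8

At the interior fixed point, setting dN/dt = 0 with N > 0 fixes P* = (prey growth rate)/(NP coefficient) — independent of the other coefficients.
With the change, P* = 0.906/0.077 = 11.8; it falls from 25.9.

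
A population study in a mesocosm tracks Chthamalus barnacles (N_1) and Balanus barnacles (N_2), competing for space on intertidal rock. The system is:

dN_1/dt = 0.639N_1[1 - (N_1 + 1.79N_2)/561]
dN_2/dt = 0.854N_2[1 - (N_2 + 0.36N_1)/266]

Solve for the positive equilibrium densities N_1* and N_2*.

N_1* ≈ 239, N_2* ≈ 180

Setting both brackets to zero gives the nullclines N_1 + 1.79N_2 = 561 and 0.36N_1 + N_2 = 266.
Substituting N_2 = 266 - 0.36N_1 into the first: N_1(1 - 1.79·0.36) = 561 - 1.79·266.
So N_1* = 84.9/0.356 = 239, and then N_2* = 266 - 0.36·239 = 180.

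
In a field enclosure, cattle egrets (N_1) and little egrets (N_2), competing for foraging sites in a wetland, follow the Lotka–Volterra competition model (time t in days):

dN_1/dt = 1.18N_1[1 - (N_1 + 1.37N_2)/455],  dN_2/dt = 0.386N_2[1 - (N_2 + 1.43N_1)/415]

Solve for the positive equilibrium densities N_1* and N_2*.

Setting both brackets to zero gives the nullclines N_1 + 1.37N_2 = 455 and 1.43N_1 + N_2 = 415.
Substituting N_2 = 415 - 1.43N_1 into the first: N_1(1 - 1.37·1.43) = 455 - 1.37·415.
So N_1* = -114/-0.959 = 118, and then N_2* = 415 - 1.43·118 = 246.

N_1* ≈ 118, N_2* ≈ 246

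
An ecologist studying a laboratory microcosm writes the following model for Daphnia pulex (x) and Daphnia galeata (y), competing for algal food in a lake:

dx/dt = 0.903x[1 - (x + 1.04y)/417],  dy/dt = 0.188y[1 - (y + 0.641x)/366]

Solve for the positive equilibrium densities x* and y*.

Setting both brackets to zero gives the nullclines x + 1.04y = 417 and 0.641x + y = 366.
Substituting y = 366 - 0.641x into the first: x(1 - 1.04·0.641) = 417 - 1.04·366.
So x* = 36.4/0.333 = 109, and then y* = 366 - 0.641·109 = 296.

x* ≈ 109, y* ≈ 296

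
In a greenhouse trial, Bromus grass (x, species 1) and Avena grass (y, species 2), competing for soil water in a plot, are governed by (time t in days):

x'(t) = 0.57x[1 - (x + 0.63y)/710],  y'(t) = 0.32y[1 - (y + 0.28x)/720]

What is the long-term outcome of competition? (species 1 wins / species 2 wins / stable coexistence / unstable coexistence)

Compare the nullcline intercepts: K1/α12 = 710/0.63 = 1130 > K2 = 720; K2/α21 = 720/0.28 = 2570 > K1 = 710.
Since both inequalities hold, each species can invade when rare, so the interior equilibrium is stable.

stable coexistence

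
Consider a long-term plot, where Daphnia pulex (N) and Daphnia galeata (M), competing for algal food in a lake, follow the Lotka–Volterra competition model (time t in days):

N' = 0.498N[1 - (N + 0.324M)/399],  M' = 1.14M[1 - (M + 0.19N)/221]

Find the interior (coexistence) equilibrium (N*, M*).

N* ≈ 349, M* ≈ 155

Setting both brackets to zero gives the nullclines N + 0.324M = 399 and 0.19N + M = 221.
Substituting M = 221 - 0.19N into the first: N(1 - 0.324·0.19) = 399 - 0.324·221.
So N* = 327/0.938 = 349, and then M* = 221 - 0.19·349 = 155.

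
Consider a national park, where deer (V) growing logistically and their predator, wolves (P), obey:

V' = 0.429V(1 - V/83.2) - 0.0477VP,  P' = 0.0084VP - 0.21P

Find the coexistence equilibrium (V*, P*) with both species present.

V* ≈ 25, P* ≈ 6.29

From dP/dt = 0 with P > 0: 0.0084V* = 0.21, so V* = 25.
Substitute into dV/dt = 0: 0.429(1 - 25/83.2) = 0.0477P*.
The bracket is 0.7, giving P* = 0.3/0.0477 = 6.29.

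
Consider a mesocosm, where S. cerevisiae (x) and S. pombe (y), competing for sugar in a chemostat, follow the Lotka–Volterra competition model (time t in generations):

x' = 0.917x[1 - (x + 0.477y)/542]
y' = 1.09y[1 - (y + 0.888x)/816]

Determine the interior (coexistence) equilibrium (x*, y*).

Setting both brackets to zero gives the nullclines x + 0.477y = 542 and 0.888x + y = 816.
Substituting y = 816 - 0.888x into the first: x(1 - 0.477·0.888) = 542 - 0.477·816.
So x* = 153/0.576 = 265, and then y* = 816 - 0.888·265 = 581.

x* ≈ 265, y* ≈ 581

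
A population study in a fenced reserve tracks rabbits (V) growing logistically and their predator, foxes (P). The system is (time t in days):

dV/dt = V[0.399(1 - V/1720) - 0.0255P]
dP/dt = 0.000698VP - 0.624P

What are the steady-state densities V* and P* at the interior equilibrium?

From dP/dt = 0 with P > 0: 0.000698V* = 0.624, so V* = 894.
Substitute into dV/dt = 0: 0.399(1 - 894/1720) = 0.0255P*.
The bracket is 0.48, giving P* = 0.192/0.0255 = 7.51.

V* ≈ 894, P* ≈ 7.51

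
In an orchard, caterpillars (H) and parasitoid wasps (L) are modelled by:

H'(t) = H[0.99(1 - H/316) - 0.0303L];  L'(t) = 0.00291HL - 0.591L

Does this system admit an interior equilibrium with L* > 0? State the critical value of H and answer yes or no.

Threshold H = 203; K > 203, so yes, the predator persists.

The predator equation gives dL/dt > 0 only when H > 0.591/0.00291 = 203.
Without the predator, H → K = 316. Since 316 > 203, the predator can invade and persist.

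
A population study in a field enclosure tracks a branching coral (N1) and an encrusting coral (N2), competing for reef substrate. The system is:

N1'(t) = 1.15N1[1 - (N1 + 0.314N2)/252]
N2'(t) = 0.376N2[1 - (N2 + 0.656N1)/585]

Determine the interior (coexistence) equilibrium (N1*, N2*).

Setting both brackets to zero gives the nullclines N1 + 0.314N2 = 252 and 0.656N1 + N2 = 585.
Substituting N2 = 585 - 0.656N1 into the first: N1(1 - 0.314·0.656) = 252 - 0.314·585.
So N1* = 68.3/0.794 = 86, and then N2* = 585 - 0.656·86 = 529.

N1* ≈ 86, N2* ≈ 529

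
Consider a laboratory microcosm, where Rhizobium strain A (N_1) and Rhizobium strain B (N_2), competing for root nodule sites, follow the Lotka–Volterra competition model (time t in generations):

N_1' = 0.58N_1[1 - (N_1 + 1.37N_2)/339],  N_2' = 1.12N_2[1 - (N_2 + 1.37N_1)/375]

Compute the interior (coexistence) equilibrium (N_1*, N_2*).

N_1* ≈ 199, N_2* ≈ 102

Setting both brackets to zero gives the nullclines N_1 + 1.37N_2 = 339 and 1.37N_1 + N_2 = 375.
Substituting N_2 = 375 - 1.37N_1 into the first: N_1(1 - 1.37·1.37) = 339 - 1.37·375.
So N_1* = -175/-0.877 = 199, and then N_2* = 375 - 1.37·199 = 102.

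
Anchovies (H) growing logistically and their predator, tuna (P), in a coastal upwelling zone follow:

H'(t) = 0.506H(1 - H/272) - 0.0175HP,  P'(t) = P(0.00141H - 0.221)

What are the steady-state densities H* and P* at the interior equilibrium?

From dP/dt = 0 with P > 0: 0.00141H* = 0.221, so H* = 157.
Substitute into dH/dt = 0: 0.506(1 - 157/272) = 0.0175P*.
The bracket is 0.424, giving P* = 0.214/0.0175 = 12.3.

H* ≈ 157, P* ≈ 12.3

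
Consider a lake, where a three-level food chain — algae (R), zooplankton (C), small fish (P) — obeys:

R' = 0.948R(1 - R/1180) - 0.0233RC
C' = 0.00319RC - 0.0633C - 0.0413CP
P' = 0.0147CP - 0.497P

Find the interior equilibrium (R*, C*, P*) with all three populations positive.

From dP/dt = 0: 0.0147C* = 0.497, so C* = 33.8.
From dR/dt = 0: 0.948(1 - R*/1180) = 0.0233·33.8, giving R* = 1180·(1 - 0.831) = 199.
From dC/dt = 0: 0.00319·199 - 0.0633 = 0.0413P*, so P* = 0.573/0.0413 = 13.9.

R* ≈ 199, C* ≈ 33.8, P* ≈ 13.9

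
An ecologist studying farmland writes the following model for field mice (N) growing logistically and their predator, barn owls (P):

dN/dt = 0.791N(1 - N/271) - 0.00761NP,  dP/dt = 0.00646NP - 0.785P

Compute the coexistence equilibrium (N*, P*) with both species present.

N* ≈ 122, P* ≈ 57.3

From dP/dt = 0 with P > 0: 0.00646N* = 0.785, so N* = 122.
Substitute into dN/dt = 0: 0.791(1 - 122/271) = 0.00761P*.
The bracket is 0.552, giving P* = 0.436/0.00761 = 57.3.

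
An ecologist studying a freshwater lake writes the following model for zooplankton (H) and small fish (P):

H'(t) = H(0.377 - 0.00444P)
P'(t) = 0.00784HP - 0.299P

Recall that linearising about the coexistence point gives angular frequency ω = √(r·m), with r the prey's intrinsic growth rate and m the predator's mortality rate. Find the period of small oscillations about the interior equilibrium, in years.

Here r = 0.377 and m = 0.299, so r·m = 0.113.
ω = √0.113 = 0.336 per year, hence T = 2π/ω ≈ 18.7 years.

T ≈ 18.7 years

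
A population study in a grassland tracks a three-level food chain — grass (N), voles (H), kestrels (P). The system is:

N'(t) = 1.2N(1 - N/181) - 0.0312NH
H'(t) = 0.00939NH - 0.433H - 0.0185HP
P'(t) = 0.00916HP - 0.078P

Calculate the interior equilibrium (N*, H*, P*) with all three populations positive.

N* ≈ 141, H* ≈ 8.52, P* ≈ 48.1

From dP/dt = 0: 0.00916H* = 0.078, so H* = 8.52.
From dN/dt = 0: 1.2(1 - N*/181) = 0.0312·8.52, giving N* = 181·(1 - 0.221) = 141.
From dH/dt = 0: 0.00939·141 - 0.433 = 0.0185P*, so P* = 0.89/0.0185 = 48.1.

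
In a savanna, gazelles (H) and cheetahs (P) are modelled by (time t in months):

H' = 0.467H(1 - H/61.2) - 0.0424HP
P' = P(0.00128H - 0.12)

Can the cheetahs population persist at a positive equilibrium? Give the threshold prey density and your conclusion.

Threshold H = 93.7; K < 93.7, so no, the predator goes extinct.

The predator equation gives dP/dt > 0 only when H > 0.12/0.00128 = 93.7.
Without the predator, H → K = 61.2. Since 61.2 < 93.7, the predator cannot invade.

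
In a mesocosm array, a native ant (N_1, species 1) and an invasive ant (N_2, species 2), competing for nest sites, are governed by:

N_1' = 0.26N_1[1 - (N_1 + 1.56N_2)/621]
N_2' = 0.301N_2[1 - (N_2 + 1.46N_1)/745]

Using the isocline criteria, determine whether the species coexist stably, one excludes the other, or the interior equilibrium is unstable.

unstable coexistence (outcome depends on initial conditions)

Compare the nullcline intercepts: K1/α12 = 621/1.56 = 398 < K2 = 745; K2/α21 = 745/1.46 = 510 < K1 = 621.
Since both are reversed, neither can invade when rare; the interior point is a saddle.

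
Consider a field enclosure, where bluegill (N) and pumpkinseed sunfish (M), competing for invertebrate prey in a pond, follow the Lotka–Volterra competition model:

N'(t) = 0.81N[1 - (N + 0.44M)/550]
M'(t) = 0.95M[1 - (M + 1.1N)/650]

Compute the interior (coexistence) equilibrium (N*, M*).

Setting both brackets to zero gives the nullclines N + 0.44M = 550 and 1.1N + M = 650.
Substituting M = 650 - 1.1N into the first: N(1 - 0.44·1.1) = 550 - 0.44·650.
So N* = 264/0.516 = 512, and then M* = 650 - 1.1·512 = 87.2.

N* ≈ 512, M* ≈ 87.2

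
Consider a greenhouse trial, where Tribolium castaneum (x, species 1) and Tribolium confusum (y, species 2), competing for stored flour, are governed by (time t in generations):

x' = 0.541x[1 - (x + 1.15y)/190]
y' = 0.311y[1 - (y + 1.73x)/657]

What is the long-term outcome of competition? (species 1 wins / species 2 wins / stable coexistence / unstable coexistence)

Compare the nullcline intercepts: K1/α12 = 190/1.15 = 165 < K2 = 657; K2/α21 = 657/1.73 = 380 > K1 = 190.
Since the inequalities point opposite ways, species 2 can invade but species 1 cannot.

species 2 excludes species 1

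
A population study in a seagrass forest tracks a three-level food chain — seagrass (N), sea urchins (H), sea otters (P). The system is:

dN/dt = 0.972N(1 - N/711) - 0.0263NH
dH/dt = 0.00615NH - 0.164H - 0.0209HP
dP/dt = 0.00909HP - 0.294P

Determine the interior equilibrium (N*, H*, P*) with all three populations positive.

N* ≈ 88.8, H* ≈ 32.3, P* ≈ 18.3

From dP/dt = 0: 0.00909H* = 0.294, so H* = 32.3.
From dN/dt = 0: 0.972(1 - N*/711) = 0.0263·32.3, giving N* = 711·(1 - 0.875) = 88.8.
From dH/dt = 0: 0.00615·88.8 - 0.164 = 0.0209P*, so P* = 0.382/0.0209 = 18.3.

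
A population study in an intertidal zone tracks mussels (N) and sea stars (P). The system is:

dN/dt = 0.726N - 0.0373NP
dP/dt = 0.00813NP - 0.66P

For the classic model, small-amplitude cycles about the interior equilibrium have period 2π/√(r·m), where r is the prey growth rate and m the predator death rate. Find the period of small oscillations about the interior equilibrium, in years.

T ≈ 9.08 years

Here r = 0.726 and m = 0.66, so r·m = 0.479.
ω = √0.479 = 0.692 per year, hence T = 2π/ω ≈ 9.08 years.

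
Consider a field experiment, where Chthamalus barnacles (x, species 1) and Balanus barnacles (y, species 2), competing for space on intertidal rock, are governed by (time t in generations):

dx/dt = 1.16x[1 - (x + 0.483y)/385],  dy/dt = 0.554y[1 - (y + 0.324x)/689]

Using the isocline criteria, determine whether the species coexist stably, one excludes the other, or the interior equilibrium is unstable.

stable coexistence

Compare the nullcline intercepts: K1/α12 = 385/0.483 = 797 > K2 = 689; K2/α21 = 689/0.324 = 2130 > K1 = 385.
Since both inequalities hold, each species can invade when rare, so the interior equilibrium is stable.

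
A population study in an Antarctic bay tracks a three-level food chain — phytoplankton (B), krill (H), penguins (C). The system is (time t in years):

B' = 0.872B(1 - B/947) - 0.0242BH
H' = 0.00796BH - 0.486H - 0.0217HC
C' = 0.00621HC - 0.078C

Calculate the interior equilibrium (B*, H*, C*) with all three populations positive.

From dC/dt = 0: 0.00621H* = 0.078, so H* = 12.6.
From dB/dt = 0: 0.872(1 - B*/947) = 0.0242·12.6, giving B* = 947·(1 - 0.349) = 617.
From dH/dt = 0: 0.00796·617 - 0.486 = 0.0217C*, so C* = 4.42/0.0217 = 204.

B* ≈ 617, H* ≈ 12.6, C* ≈ 204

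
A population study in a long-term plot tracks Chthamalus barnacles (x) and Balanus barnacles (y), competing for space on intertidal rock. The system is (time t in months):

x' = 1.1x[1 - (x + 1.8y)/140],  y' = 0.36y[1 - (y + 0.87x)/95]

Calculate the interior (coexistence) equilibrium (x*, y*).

Setting both brackets to zero gives the nullclines x + 1.8y = 140 and 0.87x + y = 95.
Substituting y = 95 - 0.87x into the first: x(1 - 1.8·0.87) = 140 - 1.8·95.
So x* = -31/-0.566 = 54.8, and then y* = 95 - 0.87·54.8 = 47.3.

x* ≈ 54.8, y* ≈ 47.3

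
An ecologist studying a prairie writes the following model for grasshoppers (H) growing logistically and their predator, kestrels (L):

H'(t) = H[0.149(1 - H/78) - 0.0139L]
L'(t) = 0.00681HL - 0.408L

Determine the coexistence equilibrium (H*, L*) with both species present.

H* ≈ 59.9, L* ≈ 2.49

From dL/dt = 0 with L > 0: 0.00681H* = 0.408, so H* = 59.9.
Substitute into dH/dt = 0: 0.149(1 - 59.9/78) = 0.0139L*.
The bracket is 0.232, giving L* = 0.0346/0.0139 = 2.49.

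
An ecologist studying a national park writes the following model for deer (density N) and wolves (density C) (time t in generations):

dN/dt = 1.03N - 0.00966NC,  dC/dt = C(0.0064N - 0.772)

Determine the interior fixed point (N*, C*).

Set dC/dt = 0 with C > 0: 0.0064N - 0.772 = 0, so N* = 0.772/0.0064 = 121.
Set dN/dt = 0 with N > 0: 1.03 - 0.00966C = 0, so C* = 1.03/0.00966 = 107.

N* ≈ 121, C* ≈ 107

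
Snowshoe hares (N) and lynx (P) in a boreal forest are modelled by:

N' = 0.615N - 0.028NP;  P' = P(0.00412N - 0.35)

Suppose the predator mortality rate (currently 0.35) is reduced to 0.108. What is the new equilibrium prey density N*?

N* ≈ 26.2

At the interior fixed point, setting dP/dt = 0 with P > 0 fixes N* = (predator death rate)/(NP coefficient) — independent of the other coefficients.
With the change, N* = 0.108/0.00412 = 26.2; it falls from 85.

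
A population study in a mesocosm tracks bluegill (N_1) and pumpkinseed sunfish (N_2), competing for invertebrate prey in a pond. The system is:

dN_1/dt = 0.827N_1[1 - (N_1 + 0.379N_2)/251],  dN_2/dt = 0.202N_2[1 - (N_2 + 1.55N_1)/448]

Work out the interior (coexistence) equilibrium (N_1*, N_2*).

Setting both brackets to zero gives the nullclines N_1 + 0.379N_2 = 251 and 1.55N_1 + N_2 = 448.
Substituting N_2 = 448 - 1.55N_1 into the first: N_1(1 - 0.379·1.55) = 251 - 0.379·448.
So N_1* = 81.2/0.413 = 197, and then N_2* = 448 - 1.55·197 = 143.

N_1* ≈ 197, N_2* ≈ 143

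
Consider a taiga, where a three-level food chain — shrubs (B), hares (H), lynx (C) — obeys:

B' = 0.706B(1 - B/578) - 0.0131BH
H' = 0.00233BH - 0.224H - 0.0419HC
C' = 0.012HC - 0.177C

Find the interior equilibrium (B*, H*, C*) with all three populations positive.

From dC/dt = 0: 0.012H* = 0.177, so H* = 14.7.
From dB/dt = 0: 0.706(1 - B*/578) = 0.0131·14.7, giving B* = 578·(1 - 0.274) = 420.
From dH/dt = 0: 0.00233·420 - 0.224 = 0.0419C*, so C* = 0.754/0.0419 = 18.

B* ≈ 420, H* ≈ 14.7, C* ≈ 18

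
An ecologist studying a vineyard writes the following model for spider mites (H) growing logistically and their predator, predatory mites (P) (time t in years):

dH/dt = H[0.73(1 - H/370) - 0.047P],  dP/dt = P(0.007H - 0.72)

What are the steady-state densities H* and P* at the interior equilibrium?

H* ≈ 103, P* ≈ 11.2

From dP/dt = 0 with P > 0: 0.007H* = 0.72, so H* = 103.
Substitute into dH/dt = 0: 0.73(1 - 103/370) = 0.047P*.
The bracket is 0.722, giving P* = 0.527/0.047 = 11.2.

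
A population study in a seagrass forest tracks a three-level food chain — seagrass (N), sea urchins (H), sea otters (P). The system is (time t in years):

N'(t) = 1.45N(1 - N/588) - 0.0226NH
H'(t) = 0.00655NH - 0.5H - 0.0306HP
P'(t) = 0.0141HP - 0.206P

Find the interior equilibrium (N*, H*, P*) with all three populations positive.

From dP/dt = 0: 0.0141H* = 0.206, so H* = 14.6.
From dN/dt = 0: 1.45(1 - N*/588) = 0.0226·14.6, giving N* = 588·(1 - 0.228) = 454.
From dH/dt = 0: 0.00655·454 - 0.5 = 0.0306P*, so P* = 2.47/0.0306 = 80.9.

N* ≈ 454, H* ≈ 14.6, P* ≈ 80.9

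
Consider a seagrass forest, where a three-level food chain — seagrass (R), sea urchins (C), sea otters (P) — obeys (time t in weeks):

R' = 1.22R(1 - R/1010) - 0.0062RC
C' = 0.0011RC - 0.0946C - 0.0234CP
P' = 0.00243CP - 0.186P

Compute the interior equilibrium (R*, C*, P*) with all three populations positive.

From dP/dt = 0: 0.00243C* = 0.186, so C* = 76.5.
From dR/dt = 0: 1.22(1 - R*/1010) = 0.0062·76.5, giving R* = 1010·(1 - 0.389) = 617.
From dC/dt = 0: 0.0011·617 - 0.0946 = 0.0234P*, so P* = 0.584/0.0234 = 25.

R* ≈ 617, C* ≈ 76.5, P* ≈ 25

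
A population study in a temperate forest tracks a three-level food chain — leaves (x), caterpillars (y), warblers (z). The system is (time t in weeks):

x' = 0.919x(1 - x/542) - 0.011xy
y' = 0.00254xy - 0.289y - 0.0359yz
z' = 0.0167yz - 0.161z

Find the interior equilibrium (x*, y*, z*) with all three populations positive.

x* ≈ 479, y* ≈ 9.64, z* ≈ 25.9

From dz/dt = 0: 0.0167y* = 0.161, so y* = 9.64.
From dx/dt = 0: 0.919(1 - x*/542) = 0.011·9.64, giving x* = 542·(1 - 0.115) = 479.
From dy/dt = 0: 0.00254·479 - 0.289 = 0.0359z*, so z* = 0.929/0.0359 = 25.9.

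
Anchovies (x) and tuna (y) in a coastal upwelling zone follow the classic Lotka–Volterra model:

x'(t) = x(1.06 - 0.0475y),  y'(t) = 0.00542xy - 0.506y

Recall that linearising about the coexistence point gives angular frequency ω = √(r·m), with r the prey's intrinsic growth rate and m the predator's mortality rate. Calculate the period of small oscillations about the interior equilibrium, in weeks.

T ≈ 8.58 weeks

Here r = 1.06 and m = 0.506, so r·m = 0.536.
ω = √0.536 = 0.732 per week, hence T = 2π/ω ≈ 8.58 weeks.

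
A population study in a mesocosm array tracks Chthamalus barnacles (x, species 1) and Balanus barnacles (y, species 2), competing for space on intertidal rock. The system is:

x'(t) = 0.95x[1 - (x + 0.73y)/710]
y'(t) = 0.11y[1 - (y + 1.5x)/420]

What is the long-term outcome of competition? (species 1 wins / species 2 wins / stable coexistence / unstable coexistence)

Compare the nullcline intercepts: K1/α12 = 710/0.73 = 973 > K2 = 420; K2/α21 = 420/1.5 = 280 < K1 = 710.
Since the inequalities point opposite ways, species 1 can invade but species 2 cannot.

species 1 excludes species 2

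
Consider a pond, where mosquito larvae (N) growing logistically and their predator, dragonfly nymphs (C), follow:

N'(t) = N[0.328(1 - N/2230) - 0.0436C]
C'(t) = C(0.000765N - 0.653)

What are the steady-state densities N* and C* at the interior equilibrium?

From dC/dt = 0 with C > 0: 0.000765N* = 0.653, so N* = 854.
Substitute into dN/dt = 0: 0.328(1 - 854/2230) = 0.0436C*.
The bracket is 0.617, giving C* = 0.202/0.0436 = 4.64.

N* ≈ 854, C* ≈ 4.64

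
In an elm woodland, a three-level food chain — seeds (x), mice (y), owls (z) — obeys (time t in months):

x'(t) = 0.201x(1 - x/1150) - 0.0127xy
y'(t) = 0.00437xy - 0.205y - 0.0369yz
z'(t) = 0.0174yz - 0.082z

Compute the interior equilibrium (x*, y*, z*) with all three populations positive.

From dz/dt = 0: 0.0174y* = 0.082, so y* = 4.71.
From dx/dt = 0: 0.201(1 - x*/1150) = 0.0127·4.71, giving x* = 1150·(1 - 0.298) = 808.
From dy/dt = 0: 0.00437·808 - 0.205 = 0.0369z*, so z* = 3.32/0.0369 = 90.1.

x* ≈ 808, y* ≈ 4.71, z* ≈ 90.1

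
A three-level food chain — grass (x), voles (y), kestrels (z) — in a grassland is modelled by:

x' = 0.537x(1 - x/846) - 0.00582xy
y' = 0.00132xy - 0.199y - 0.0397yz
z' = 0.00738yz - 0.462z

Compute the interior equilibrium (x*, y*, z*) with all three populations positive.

From dz/dt = 0: 0.00738y* = 0.462, so y* = 62.6.
From dx/dt = 0: 0.537(1 - x*/846) = 0.00582·62.6, giving x* = 846·(1 - 0.678) = 272.
From dy/dt = 0: 0.00132·272 - 0.199 = 0.0397z*, so z* = 0.16/0.0397 = 4.03.

x* ≈ 272, y* ≈ 62.6, z* ≈ 4.03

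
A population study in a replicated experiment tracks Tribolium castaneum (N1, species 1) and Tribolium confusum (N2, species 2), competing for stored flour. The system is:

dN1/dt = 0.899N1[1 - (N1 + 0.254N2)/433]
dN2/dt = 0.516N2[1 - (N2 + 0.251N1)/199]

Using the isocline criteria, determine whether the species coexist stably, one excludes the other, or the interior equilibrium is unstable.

stable coexistence

Compare the nullcline intercepts: K1/α12 = 433/0.254 = 1700 > K2 = 199; K2/α21 = 199/0.251 = 793 > K1 = 433.
Since both inequalities hold, each species can invade when rare, so the interior equilibrium is stable.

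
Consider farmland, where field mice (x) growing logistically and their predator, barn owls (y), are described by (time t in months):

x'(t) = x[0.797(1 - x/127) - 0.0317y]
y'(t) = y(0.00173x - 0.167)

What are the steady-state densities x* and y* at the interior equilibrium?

x* ≈ 96.5, y* ≈ 6.03

From dy/dt = 0 with y > 0: 0.00173x* = 0.167, so x* = 96.5.
Substitute into dx/dt = 0: 0.797(1 - 96.5/127) = 0.0317y*.
The bracket is 0.24, giving y* = 0.191/0.0317 = 6.03.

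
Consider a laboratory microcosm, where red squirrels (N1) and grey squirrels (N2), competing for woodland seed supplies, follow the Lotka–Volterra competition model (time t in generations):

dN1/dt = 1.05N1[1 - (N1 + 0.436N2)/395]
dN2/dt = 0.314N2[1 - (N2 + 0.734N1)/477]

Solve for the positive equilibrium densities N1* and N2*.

Setting both brackets to zero gives the nullclines N1 + 0.436N2 = 395 and 0.734N1 + N2 = 477.
Substituting N2 = 477 - 0.734N1 into the first: N1(1 - 0.436·0.734) = 395 - 0.436·477.
So N1* = 187/0.68 = 275, and then N2* = 477 - 0.734·275 = 275.

N1* ≈ 275, N2* ≈ 275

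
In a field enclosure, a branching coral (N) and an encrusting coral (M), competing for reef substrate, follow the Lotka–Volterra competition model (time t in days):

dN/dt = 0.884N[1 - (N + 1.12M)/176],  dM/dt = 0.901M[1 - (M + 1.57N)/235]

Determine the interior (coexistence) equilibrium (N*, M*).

Setting both brackets to zero gives the nullclines N + 1.12M = 176 and 1.57N + M = 235.
Substituting M = 235 - 1.57N into the first: N(1 - 1.12·1.57) = 176 - 1.12·235.
So N* = -87.2/-0.758 = 115, and then M* = 235 - 1.57·115 = 54.5.

N* ≈ 115, M* ≈ 54.5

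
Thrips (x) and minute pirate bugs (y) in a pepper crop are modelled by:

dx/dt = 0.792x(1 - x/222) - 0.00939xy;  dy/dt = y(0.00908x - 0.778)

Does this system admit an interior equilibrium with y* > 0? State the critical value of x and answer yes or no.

The predator equation gives dy/dt > 0 only when x > 0.778/0.00908 = 85.7.
Without the predator, x → K = 222. Since 222 > 85.7, the predator can invade and persist.

Threshold x = 85.7; K > 85.7, so yes, the predator persists.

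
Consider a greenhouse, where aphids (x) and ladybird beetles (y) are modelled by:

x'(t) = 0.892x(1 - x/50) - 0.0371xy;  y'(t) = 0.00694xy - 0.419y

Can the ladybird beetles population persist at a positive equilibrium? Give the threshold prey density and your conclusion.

Threshold x = 60.4; K < 60.4, so no, the predator goes extinct.

The predator equation gives dy/dt > 0 only when x > 0.419/0.00694 = 60.4.
Without the predator, x → K = 50. Since 50 < 60.4, the predator cannot invade.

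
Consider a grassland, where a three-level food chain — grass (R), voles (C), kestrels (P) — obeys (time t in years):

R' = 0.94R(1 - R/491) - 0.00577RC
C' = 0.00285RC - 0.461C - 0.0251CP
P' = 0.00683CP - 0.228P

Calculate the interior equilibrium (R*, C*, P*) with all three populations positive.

R* ≈ 390, C* ≈ 33.4, P* ≈ 26

From dP/dt = 0: 0.00683C* = 0.228, so C* = 33.4.
From dR/dt = 0: 0.94(1 - R*/491) = 0.00577·33.4, giving R* = 491·(1 - 0.205) = 390.
From dC/dt = 0: 0.00285·390 - 0.461 = 0.0251P*, so P* = 0.652/0.0251 = 26.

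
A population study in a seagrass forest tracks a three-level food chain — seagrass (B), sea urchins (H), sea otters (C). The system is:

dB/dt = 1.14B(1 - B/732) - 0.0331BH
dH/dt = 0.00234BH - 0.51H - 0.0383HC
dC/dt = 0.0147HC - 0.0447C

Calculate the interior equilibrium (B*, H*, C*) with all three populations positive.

B* ≈ 667, H* ≈ 3.04, C* ≈ 27.5

From dC/dt = 0: 0.0147H* = 0.0447, so H* = 3.04.
From dB/dt = 0: 1.14(1 - B*/732) = 0.0331·3.04, giving B* = 732·(1 - 0.0883) = 667.
From dH/dt = 0: 0.00234·667 - 0.51 = 0.0383C*, so C* = 1.05/0.0383 = 27.5.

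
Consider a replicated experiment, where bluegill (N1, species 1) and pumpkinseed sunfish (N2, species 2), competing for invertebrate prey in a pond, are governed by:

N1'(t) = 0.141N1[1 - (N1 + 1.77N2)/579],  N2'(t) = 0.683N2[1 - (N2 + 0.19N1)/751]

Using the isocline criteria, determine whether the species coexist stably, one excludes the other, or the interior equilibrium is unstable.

Compare the nullcline intercepts: K1/α12 = 579/1.77 = 327 < K2 = 751; K2/α21 = 751/0.19 = 3950 > K1 = 579.
Since the inequalities point opposite ways, species 2 can invade but species 1 cannot.

species 2 excludes species 1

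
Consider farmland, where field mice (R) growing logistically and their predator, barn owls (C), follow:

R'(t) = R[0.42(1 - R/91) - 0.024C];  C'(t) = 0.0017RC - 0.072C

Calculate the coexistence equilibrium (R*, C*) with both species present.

From dC/dt = 0 with C > 0: 0.0017R* = 0.072, so R* = 42.4.
Substitute into dR/dt = 0: 0.42(1 - 42.4/91) = 0.024C*.
The bracket is 0.535, giving C* = 0.225/0.024 = 9.36.

R* ≈ 42.4, C* ≈ 9.36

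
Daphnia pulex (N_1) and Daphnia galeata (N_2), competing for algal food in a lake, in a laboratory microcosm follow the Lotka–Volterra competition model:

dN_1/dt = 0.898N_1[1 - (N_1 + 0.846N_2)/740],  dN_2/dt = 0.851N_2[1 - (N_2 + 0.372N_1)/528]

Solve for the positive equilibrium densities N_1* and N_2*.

Setting both brackets to zero gives the nullclines N_1 + 0.846N_2 = 740 and 0.372N_1 + N_2 = 528.
Substituting N_2 = 528 - 0.372N_1 into the first: N_1(1 - 0.846·0.372) = 740 - 0.846·528.
So N_1* = 293/0.685 = 428, and then N_2* = 528 - 0.372·428 = 369.

N_1* ≈ 428, N_2* ≈ 369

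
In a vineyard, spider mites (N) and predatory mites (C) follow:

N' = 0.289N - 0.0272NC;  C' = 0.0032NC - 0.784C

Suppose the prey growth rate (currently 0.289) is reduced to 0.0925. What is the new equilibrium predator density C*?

At the interior fixed point, setting dN/dt = 0 with N > 0 fixes C* = (prey growth rate)/(NC coefficient) — independent of the other coefficients.
With the change, C* = 0.0925/0.0272 = 3.4; it falls from 10.6.

C* ≈ 3.4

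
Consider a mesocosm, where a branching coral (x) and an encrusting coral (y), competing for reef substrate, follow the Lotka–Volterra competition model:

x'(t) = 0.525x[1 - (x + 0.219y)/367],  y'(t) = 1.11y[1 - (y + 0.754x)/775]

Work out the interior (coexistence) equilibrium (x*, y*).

x* ≈ 236, y* ≈ 597

Setting both brackets to zero gives the nullclines x + 0.219y = 367 and 0.754x + y = 775.
Substituting y = 775 - 0.754x into the first: x(1 - 0.219·0.754) = 367 - 0.219·775.
So x* = 197/0.835 = 236, and then y* = 775 - 0.754·236 = 597.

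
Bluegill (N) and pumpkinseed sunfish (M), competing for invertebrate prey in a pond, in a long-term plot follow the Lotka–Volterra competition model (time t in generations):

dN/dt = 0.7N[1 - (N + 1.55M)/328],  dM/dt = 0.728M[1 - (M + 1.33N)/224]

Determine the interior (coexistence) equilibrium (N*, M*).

N* ≈ 18.1, M* ≈ 200

Setting both brackets to zero gives the nullclines N + 1.55M = 328 and 1.33N + M = 224.
Substituting M = 224 - 1.33N into the first: N(1 - 1.55·1.33) = 328 - 1.55·224.
So N* = -19.2/-1.06 = 18.1, and then M* = 224 - 1.33·18.1 = 200.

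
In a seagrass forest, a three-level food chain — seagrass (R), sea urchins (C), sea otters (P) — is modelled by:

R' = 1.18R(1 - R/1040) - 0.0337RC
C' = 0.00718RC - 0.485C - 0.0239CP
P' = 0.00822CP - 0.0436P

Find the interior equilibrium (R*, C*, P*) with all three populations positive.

From dP/dt = 0: 0.00822C* = 0.0436, so C* = 5.3.
From dR/dt = 0: 1.18(1 - R*/1040) = 0.0337·5.3, giving R* = 1040·(1 - 0.151) = 882.
From dC/dt = 0: 0.00718·882 - 0.485 = 0.0239P*, so P* = 5.85/0.0239 = 245.

R* ≈ 882, C* ≈ 5.3, P* ≈ 245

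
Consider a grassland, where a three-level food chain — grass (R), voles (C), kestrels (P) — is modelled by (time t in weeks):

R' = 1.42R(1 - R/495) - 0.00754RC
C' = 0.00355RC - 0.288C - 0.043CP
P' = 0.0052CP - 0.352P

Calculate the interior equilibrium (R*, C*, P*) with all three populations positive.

From dP/dt = 0: 0.0052C* = 0.352, so C* = 67.7.
From dR/dt = 0: 1.42(1 - R*/495) = 0.00754·67.7, giving R* = 495·(1 - 0.359) = 317.
From dC/dt = 0: 0.00355·317 - 0.288 = 0.043P*, so P* = 0.838/0.043 = 19.5.

R* ≈ 317, C* ≈ 67.7, P* ≈ 19.5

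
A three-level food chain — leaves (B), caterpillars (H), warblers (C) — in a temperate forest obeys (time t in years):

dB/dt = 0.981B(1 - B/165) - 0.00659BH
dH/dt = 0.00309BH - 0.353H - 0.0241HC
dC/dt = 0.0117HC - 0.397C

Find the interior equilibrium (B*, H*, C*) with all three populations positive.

B* ≈ 127, H* ≈ 33.9, C* ≈ 1.69

From dC/dt = 0: 0.0117H* = 0.397, so H* = 33.9.
From dB/dt = 0: 0.981(1 - B*/165) = 0.00659·33.9, giving B* = 165·(1 - 0.228) = 127.
From dH/dt = 0: 0.00309·127 - 0.353 = 0.0241C*, so C* = 0.0406/0.0241 = 1.69.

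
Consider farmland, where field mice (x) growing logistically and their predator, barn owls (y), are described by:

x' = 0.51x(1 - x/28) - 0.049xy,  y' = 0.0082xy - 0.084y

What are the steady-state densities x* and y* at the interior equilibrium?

x* ≈ 10.2, y* ≈ 6.6

From dy/dt = 0 with y > 0: 0.0082x* = 0.084, so x* = 10.2.
Substitute into dx/dt = 0: 0.51(1 - 10.2/28) = 0.049y*.
The bracket is 0.634, giving y* = 0.323/0.049 = 6.6.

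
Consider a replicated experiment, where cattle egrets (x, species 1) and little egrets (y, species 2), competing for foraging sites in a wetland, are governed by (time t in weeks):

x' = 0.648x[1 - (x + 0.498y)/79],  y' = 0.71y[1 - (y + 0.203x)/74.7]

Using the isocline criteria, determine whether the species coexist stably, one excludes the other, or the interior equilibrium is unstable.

stable coexistence

Compare the nullcline intercepts: K1/α12 = 79/0.498 = 159 > K2 = 74.7; K2/α21 = 74.7/0.203 = 368 > K1 = 79.
Since both inequalities hold, each species can invade when rare, so the interior equilibrium is stable.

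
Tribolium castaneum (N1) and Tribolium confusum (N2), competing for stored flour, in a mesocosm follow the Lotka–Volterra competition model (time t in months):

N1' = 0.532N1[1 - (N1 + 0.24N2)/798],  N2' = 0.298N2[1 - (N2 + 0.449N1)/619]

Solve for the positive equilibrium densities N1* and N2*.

Setting both brackets to zero gives the nullclines N1 + 0.24N2 = 798 and 0.449N1 + N2 = 619.
Substituting N2 = 619 - 0.449N1 into the first: N1(1 - 0.24·0.449) = 798 - 0.24·619.
So N1* = 649/0.892 = 728, and then N2* = 619 - 0.449·728 = 292.

N1* ≈ 728, N2* ≈ 292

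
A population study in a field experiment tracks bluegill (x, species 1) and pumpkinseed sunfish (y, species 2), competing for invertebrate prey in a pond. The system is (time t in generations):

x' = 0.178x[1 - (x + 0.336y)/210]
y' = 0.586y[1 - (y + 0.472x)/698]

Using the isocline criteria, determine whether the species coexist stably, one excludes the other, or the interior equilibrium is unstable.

Compare the nullcline intercepts: K1/α12 = 210/0.336 = 625 < K2 = 698; K2/α21 = 698/0.472 = 1480 > K1 = 210.
Since the inequalities point opposite ways, species 2 can invade but species 1 cannot.

species 2 excludes species 1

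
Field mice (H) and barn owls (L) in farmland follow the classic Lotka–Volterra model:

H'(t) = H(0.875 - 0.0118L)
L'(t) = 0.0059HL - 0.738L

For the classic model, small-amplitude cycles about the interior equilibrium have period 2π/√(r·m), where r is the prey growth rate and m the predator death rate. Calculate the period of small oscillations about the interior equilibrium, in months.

T ≈ 7.82 months

Here r = 0.875 and m = 0.738, so r·m = 0.646.
ω = √0.646 = 0.804 per month, hence T = 2π/ω ≈ 7.82 months.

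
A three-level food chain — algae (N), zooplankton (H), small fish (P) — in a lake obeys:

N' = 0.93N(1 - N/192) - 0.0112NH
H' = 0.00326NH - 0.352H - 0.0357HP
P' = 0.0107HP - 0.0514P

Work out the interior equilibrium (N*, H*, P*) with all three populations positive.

N* ≈ 181, H* ≈ 4.8, P* ≈ 6.66

From dP/dt = 0: 0.0107H* = 0.0514, so H* = 4.8.
From dN/dt = 0: 0.93(1 - N*/192) = 0.0112·4.8, giving N* = 192·(1 - 0.0579) = 181.
From dH/dt = 0: 0.00326·181 - 0.352 = 0.0357P*, so P* = 0.238/0.0357 = 6.66.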